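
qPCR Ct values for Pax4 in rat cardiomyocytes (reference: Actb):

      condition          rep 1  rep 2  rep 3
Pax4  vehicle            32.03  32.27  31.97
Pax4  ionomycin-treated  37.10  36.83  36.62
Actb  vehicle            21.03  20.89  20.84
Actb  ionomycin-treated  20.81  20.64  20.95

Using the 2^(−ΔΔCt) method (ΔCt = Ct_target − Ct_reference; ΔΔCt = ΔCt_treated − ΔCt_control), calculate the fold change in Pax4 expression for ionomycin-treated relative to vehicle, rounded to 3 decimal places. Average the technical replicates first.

Mean Ct: Pax4 vehicle 32.090; Pax4 ionomycin-treated 36.850; Actb vehicle 20.920; Actb ionomycin-treated 20.800
ΔCt(vehicle) = 32.090 − 20.920 = 11.170
ΔCt(ionomycin-treated) = 36.850 − 20.800 = 16.050
ΔΔCt = 16.050 − 11.170 = 4.880
Fold change = 2^(−4.880) = 0.0340

0.034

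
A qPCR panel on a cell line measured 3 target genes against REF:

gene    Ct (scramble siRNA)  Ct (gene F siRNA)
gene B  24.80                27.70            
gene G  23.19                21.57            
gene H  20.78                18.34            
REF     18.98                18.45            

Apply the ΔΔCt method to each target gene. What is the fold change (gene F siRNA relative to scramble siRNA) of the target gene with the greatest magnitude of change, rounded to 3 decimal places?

0.093

gene B: ΔΔCt = (27.70−18.45) − (24.80−18.98) = 9.25 − 5.82 = 3.43; fold change = 2^-3.43 = 0.093
gene G: ΔΔCt = (21.57−18.45) − (23.19−18.98) = 3.12 − 4.21 = -1.09; fold change = 2^1.09 = 2.129
gene H: ΔΔCt = (18.34−18.45) − (20.78−18.98) = -0.11 − 1.80 = -1.91; fold change = 2^1.91 = 3.758
gene B has the largest |ΔΔCt| = 3.43.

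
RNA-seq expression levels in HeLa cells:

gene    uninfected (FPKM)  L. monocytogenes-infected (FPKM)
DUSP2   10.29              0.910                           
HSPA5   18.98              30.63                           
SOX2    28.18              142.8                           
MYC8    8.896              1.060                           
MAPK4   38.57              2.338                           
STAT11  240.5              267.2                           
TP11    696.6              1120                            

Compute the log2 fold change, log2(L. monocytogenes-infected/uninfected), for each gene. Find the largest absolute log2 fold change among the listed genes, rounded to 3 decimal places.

log2(0.910/10.29) = -3.499  (DUSP2)
log2(30.63/18.98) = 0.690  (HSPA5)
log2(142.8/28.18) = 2.341  (SOX2)
log2(1.060/8.896) = -3.069  (MYC8)
log2(2.338/38.57) = -4.044  (MAPK4)
log2(267.2/240.5) = 0.152  (STAT11)
log2(1120/696.6) = 0.685  (TP11)
The largest magnitude belongs to MAPK4.

4.044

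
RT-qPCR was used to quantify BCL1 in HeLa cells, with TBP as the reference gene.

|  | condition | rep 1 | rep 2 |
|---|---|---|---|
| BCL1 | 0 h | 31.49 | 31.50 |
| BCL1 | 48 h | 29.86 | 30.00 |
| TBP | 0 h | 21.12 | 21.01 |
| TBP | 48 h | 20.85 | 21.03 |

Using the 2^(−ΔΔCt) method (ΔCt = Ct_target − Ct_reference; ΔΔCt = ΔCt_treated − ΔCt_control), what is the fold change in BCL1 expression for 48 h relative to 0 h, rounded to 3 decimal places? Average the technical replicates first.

2.713

Mean Ct: BCL1 0 h 31.495; BCL1 48 h 29.930; TBP 0 h 21.065; TBP 48 h 20.940
ΔCt(0 h) = 31.495 − 21.065 = 10.430
ΔCt(48 h) = 29.930 − 20.940 = 8.990
ΔΔCt = 8.990 − 10.430 = -1.440
Fold change = 2^(−(-1.440)) = 2^1.440 = 2.7132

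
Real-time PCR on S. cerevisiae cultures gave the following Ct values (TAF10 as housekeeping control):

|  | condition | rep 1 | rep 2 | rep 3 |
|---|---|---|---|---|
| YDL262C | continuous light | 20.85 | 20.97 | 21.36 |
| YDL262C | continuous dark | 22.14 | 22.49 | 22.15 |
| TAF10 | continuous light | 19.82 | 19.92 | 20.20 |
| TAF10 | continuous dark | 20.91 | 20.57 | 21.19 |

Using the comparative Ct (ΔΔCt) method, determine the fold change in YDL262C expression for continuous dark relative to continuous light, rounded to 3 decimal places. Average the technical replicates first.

Mean Ct: YDL262C continuous light 21.060; YDL262C continuous dark 22.260; TAF10 continuous light 19.980; TAF10 continuous dark 20.890
ΔCt(continuous light) = 21.060 − 19.980 = 1.080
ΔCt(continuous dark) = 22.260 − 20.890 = 1.370
ΔΔCt = 1.370 − 1.080 = 0.290
Fold change = 2^(−0.290) = 0.8179

0.818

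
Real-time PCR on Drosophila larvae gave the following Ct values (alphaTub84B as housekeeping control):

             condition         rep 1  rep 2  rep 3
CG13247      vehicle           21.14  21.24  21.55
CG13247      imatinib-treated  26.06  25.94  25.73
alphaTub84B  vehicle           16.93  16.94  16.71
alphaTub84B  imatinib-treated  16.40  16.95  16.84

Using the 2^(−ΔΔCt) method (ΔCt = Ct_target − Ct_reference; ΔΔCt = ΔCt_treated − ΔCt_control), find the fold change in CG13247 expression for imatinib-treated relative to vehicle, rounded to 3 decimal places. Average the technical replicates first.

0.038

Mean Ct: CG13247 vehicle 21.310; CG13247 imatinib-treated 25.910; alphaTub84B vehicle 16.860; alphaTub84B imatinib-treated 16.730
ΔCt(vehicle) = 21.310 − 16.860 = 4.450
ΔCt(imatinib-treated) = 25.910 − 16.730 = 9.180
ΔΔCt = 9.180 − 4.450 = 4.730
Fold change = 2^(−4.730) = 0.0377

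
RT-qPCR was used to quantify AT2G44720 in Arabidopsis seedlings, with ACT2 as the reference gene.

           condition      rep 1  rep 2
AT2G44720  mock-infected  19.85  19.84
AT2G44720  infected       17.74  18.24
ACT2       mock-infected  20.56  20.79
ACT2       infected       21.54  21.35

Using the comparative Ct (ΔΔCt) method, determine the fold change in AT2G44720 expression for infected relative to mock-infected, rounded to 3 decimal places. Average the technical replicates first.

Mean Ct: AT2G44720 mock-infected 19.845; AT2G44720 infected 17.990; ACT2 mock-infected 20.675; ACT2 infected 21.445
ΔCt(mock-infected) = 19.845 − 20.675 = -0.830
ΔCt(infected) = 17.990 − 21.445 = -3.455
ΔΔCt = -3.455 − (-0.830) = -2.625
Fold change = 2^(−(-2.625)) = 2^2.625 = 6.1688

6.169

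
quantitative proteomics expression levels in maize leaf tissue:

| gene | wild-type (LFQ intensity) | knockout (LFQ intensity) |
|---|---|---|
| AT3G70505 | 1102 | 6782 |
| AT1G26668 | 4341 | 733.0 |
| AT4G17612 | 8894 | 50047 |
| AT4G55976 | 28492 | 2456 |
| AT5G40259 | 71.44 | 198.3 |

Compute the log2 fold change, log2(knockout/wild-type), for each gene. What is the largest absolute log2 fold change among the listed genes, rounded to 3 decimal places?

log2(6782/1102) = 2.622  (AT3G70505)
log2(733.0/4341) = -2.566  (AT1G26668)
log2(50047/8894) = 2.492  (AT4G17612)
log2(2456/28492) = -3.536  (AT4G55976)
log2(198.3/71.44) = 1.473  (AT5G40259)
The largest magnitude belongs to AT4G55976.

3.536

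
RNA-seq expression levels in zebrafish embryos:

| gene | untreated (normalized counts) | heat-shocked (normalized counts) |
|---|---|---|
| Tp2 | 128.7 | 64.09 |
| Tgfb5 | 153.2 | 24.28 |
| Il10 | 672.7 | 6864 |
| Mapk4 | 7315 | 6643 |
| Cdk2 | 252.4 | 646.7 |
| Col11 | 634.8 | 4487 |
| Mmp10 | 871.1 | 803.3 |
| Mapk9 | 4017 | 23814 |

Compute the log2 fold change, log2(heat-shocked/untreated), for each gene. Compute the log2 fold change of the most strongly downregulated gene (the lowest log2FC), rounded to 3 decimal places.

log2(64.09/128.7) = -1.006  (Tp2)
log2(24.28/153.2) = -2.658  (Tgfb5)
log2(6864/672.7) = 3.351  (Il10)
log2(6643/7315) = -0.139  (Mapk4)
log2(646.7/252.4) = 1.357  (Cdk2)
log2(4487/634.8) = 2.821  (Col11)
log2(803.3/871.1) = -0.117  (Mmp10)
log2(23814/4017) = 2.568  (Mapk9)
Tgfb5 is most strongly downregulated.

-2.658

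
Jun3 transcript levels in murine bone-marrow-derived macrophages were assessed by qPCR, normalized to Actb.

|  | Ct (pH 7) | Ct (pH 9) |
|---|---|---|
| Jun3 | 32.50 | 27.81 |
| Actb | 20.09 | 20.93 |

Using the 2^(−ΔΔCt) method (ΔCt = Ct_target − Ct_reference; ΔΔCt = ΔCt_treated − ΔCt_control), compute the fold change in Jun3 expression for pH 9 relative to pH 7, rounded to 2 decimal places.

ΔCt(pH 7) = 32.500 − 20.090 = 12.410
ΔCt(pH 9) = 27.810 − 20.930 = 6.880
ΔΔCt = 6.880 − 12.410 = -5.530
Fold change = 2^(−(-5.530)) = 2^5.530 = 46.206

46.21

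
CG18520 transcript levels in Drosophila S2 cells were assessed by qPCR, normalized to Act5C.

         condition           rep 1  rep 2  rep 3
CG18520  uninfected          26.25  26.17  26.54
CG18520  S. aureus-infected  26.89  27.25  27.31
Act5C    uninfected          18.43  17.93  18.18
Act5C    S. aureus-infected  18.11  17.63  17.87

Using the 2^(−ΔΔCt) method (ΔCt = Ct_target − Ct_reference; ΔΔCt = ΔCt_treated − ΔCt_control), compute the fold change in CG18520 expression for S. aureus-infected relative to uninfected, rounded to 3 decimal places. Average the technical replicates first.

0.454

Mean Ct: CG18520 uninfected 26.320; CG18520 S. aureus-infected 27.150; Act5C uninfected 18.180; Act5C S. aureus-infected 17.870
ΔCt(uninfected) = 26.320 − 18.180 = 8.140
ΔCt(S. aureus-infected) = 27.150 − 17.870 = 9.280
ΔΔCt = 9.280 − 8.140 = 1.140
Fold change = 2^(−1.140) = 0.4538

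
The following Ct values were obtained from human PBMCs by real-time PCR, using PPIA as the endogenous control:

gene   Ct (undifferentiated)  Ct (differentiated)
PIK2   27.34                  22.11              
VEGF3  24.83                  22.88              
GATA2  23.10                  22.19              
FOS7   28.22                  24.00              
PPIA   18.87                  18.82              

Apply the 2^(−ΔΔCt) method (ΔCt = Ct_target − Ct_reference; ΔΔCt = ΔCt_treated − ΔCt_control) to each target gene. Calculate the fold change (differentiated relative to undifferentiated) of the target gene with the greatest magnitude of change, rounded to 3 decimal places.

36.252

PIK2: ΔΔCt = (22.11−18.82) − (27.34−18.87) = 3.29 − 8.47 = -5.18; fold change = 2^5.18 = 36.252
VEGF3: ΔΔCt = (22.88−18.82) − (24.83−18.87) = 4.06 − 5.96 = -1.90; fold change = 2^1.90 = 3.732
GATA2: ΔΔCt = (22.19−18.82) − (23.10−18.87) = 3.37 − 4.23 = -0.86; fold change = 2^0.86 = 1.815
FOS7: ΔΔCt = (24.00−18.82) − (28.22−18.87) = 5.18 − 9.35 = -4.17; fold change = 2^4.17 = 18.001
PIK2 has the largest |ΔΔCt| = 5.18.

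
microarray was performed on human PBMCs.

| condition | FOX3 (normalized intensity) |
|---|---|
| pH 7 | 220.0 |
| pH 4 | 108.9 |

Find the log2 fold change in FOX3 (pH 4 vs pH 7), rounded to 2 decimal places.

-1.01

Fold change = 108.9 / 220.0 = 0.4950
log2(0.4950) = -1.014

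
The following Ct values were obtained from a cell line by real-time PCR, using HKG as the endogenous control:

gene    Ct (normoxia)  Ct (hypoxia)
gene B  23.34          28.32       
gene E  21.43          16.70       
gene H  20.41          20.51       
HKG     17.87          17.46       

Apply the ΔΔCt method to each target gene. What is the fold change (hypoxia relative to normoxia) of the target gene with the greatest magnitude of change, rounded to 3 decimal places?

gene B: ΔΔCt = (28.32−17.46) − (23.34−17.87) = 10.86 − 5.47 = 5.39; fold change = 2^-5.39 = 0.024
gene E: ΔΔCt = (16.70−17.46) − (21.43−17.87) = -0.76 − 3.56 = -4.32; fold change = 2^4.32 = 19.973
gene H: ΔΔCt = (20.51−17.46) − (20.41−17.87) = 3.05 − 2.54 = 0.51; fold change = 2^-0.51 = 0.702
gene B has the largest |ΔΔCt| = 5.39.

0.024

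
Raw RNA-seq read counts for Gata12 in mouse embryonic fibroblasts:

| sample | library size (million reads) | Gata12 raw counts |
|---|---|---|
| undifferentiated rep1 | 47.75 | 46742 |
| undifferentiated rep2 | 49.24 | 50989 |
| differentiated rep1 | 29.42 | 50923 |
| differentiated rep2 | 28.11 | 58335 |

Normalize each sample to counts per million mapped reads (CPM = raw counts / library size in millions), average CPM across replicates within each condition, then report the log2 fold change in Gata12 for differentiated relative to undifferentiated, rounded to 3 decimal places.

0.918

CPM(undifferentiated rep1) = 46742 / 47.75 = 978.8901
CPM(undifferentiated rep2) = 50989 / 49.24 = 1035.5199
CPM(differentiated rep1) = 50923 / 29.42 = 1730.8973
CPM(differentiated rep2) = 58335 / 28.11 = 2075.2401
mean CPM(undifferentiated) = 1007.2050; mean CPM(differentiated) = 1903.0687
Fold change = 1903.0687 / 1007.2050 = 1.88946
log2(1.88946) = 0.9180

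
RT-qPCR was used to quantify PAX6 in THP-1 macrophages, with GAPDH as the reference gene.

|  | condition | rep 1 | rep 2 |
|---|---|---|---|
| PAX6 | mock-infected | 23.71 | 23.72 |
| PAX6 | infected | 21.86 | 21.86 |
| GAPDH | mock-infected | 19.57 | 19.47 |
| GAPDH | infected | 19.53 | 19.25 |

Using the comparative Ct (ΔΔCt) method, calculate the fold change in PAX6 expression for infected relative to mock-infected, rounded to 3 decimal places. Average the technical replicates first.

3.306

Mean Ct: PAX6 mock-infected 23.715; PAX6 infected 21.860; GAPDH mock-infected 19.520; GAPDH infected 19.390
ΔCt(mock-infected) = 23.715 − 19.520 = 4.195
ΔCt(infected) = 21.860 − 19.390 = 2.470
ΔΔCt = 2.470 − 4.195 = -1.725
Fold change = 2^(−(-1.725)) = 2^1.725 = 3.3058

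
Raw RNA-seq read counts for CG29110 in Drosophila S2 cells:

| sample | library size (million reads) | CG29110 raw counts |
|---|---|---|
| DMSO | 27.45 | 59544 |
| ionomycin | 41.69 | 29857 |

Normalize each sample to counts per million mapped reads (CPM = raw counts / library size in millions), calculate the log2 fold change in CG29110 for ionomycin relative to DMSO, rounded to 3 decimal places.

CPM(DMSO) = 59544 / 27.45 = 2169.1803
CPM(ionomycin) = 29857 / 41.69 = 716.1669
Fold change = 716.1669 / 2169.1803 = 0.33016
log2(0.33016) = -1.5988

-1.599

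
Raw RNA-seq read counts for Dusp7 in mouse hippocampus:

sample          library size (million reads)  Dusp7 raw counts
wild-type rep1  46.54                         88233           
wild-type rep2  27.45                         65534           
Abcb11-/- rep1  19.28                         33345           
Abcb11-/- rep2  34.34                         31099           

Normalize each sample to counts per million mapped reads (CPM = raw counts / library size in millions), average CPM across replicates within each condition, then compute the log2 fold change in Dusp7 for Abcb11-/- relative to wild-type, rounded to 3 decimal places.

CPM(wild-type rep1) = 88233 / 46.54 = 1895.8530
CPM(wild-type rep2) = 65534 / 27.45 = 2387.3953
CPM(Abcb11-/- rep1) = 33345 / 19.28 = 1729.5124
CPM(Abcb11-/- rep2) = 31099 / 34.34 = 905.6203
mean CPM(wild-type) = 2141.6241; mean CPM(Abcb11-/-) = 1317.5664
Fold change = 1317.5664 / 2141.6241 = 0.61522
log2(0.61522) = -0.7008

-0.701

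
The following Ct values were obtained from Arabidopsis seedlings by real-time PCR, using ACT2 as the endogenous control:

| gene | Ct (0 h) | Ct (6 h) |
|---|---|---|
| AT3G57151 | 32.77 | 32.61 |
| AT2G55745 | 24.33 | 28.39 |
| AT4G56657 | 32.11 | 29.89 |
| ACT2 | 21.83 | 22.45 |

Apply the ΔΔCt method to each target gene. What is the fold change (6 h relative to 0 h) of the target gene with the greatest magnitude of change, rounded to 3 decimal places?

AT3G57151: ΔΔCt = (32.61−22.45) − (32.77−21.83) = 10.16 − 10.94 = -0.78; fold change = 2^0.78 = 1.717
AT2G55745: ΔΔCt = (28.39−22.45) − (24.33−21.83) = 5.94 − 2.50 = 3.44; fold change = 2^-3.44 = 0.092
AT4G56657: ΔΔCt = (29.89−22.45) − (32.11−21.83) = 7.44 − 10.28 = -2.84; fold change = 2^2.84 = 7.160
AT2G55745 has the largest |ΔΔCt| = 3.44.

0.092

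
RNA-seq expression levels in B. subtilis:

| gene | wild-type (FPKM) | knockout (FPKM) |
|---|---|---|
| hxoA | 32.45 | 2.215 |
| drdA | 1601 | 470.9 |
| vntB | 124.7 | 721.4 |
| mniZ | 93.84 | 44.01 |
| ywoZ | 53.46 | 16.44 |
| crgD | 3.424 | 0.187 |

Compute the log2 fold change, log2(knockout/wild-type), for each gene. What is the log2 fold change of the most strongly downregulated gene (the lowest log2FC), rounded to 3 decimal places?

log2(2.215/32.45) = -3.873  (hxoA)
log2(470.9/1601) = -1.765  (drdA)
log2(721.4/124.7) = 2.532  (vntB)
log2(44.01/93.84) = -1.092  (mniZ)
log2(16.44/53.46) = -1.701  (ywoZ)
log2(0.187/3.424) = -4.195  (crgD)
crgD is most strongly downregulated.

-4.195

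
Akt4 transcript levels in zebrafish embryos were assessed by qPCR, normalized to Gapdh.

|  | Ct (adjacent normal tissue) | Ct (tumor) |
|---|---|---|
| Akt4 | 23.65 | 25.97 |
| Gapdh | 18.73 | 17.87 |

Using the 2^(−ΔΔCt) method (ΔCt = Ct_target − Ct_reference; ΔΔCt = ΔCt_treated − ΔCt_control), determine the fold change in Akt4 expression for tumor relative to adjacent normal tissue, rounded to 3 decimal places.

ΔCt(adjacent normal tissue) = 23.650 − 18.730 = 4.920
ΔCt(tumor) = 25.970 − 17.870 = 8.100
ΔΔCt = 8.100 − 4.920 = 3.180
Fold change = 2^(−3.180) = 0.1103

0.110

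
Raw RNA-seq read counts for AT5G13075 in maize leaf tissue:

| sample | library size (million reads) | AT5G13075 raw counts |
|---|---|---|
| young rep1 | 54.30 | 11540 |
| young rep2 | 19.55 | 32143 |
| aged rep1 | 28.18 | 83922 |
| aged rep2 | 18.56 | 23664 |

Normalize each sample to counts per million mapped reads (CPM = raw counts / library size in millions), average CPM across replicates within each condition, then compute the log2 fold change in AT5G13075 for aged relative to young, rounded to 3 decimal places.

CPM(young rep1) = 11540 / 54.30 = 212.5230
CPM(young rep2) = 32143 / 19.55 = 1644.1432
CPM(aged rep1) = 83922 / 28.18 = 2978.0696
CPM(aged rep2) = 23664 / 18.56 = 1275.0000
mean CPM(young) = 928.3331; mean CPM(aged) = 2126.5348
Fold change = 2126.5348 / 928.3331 = 2.29070
log2(2.29070) = 1.1958

1.196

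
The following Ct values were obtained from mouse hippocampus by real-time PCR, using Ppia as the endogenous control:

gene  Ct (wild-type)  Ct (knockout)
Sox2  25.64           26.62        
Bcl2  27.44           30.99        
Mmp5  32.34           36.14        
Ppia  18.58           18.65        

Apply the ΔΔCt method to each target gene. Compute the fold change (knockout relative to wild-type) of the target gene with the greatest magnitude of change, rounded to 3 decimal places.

0.075

Sox2: ΔΔCt = (26.62−18.65) − (25.64−18.58) = 7.97 − 7.06 = 0.91; fold change = 2^-0.91 = 0.532
Bcl2: ΔΔCt = (30.99−18.65) − (27.44−18.58) = 12.34 − 8.86 = 3.48; fold change = 2^-3.48 = 0.090
Mmp5: ΔΔCt = (36.14−18.65) − (32.34−18.58) = 17.49 − 13.76 = 3.73; fold change = 2^-3.73 = 0.075
Mmp5 has the largest |ΔΔCt| = 3.73.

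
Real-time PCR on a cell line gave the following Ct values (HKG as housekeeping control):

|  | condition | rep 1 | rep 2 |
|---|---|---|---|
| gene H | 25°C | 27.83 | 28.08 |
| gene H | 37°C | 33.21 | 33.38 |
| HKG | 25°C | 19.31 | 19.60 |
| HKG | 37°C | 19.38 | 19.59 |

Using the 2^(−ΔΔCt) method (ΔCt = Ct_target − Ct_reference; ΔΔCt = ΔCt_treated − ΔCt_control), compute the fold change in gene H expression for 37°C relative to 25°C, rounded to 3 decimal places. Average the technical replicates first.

0.025

Mean Ct: gene H 25°C 27.955; gene H 37°C 33.295; HKG 25°C 19.455; HKG 37°C 19.485
ΔCt(25°C) = 27.955 − 19.455 = 8.500
ΔCt(37°C) = 33.295 − 19.485 = 13.810
ΔΔCt = 13.810 − 8.500 = 5.310
Fold change = 2^(−5.310) = 0.0252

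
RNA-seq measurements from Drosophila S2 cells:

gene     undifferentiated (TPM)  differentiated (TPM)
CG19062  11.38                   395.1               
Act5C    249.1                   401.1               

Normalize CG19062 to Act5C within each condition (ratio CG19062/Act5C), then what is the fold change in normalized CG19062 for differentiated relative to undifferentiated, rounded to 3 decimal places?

21.562

CG19062/Act5C (undifferentiated) = 11.38 / 249.1 = 0.045684
CG19062/Act5C (differentiated) = 395.1 / 401.1 = 0.98504
Fold change = 0.98504 / 0.045684 = 21.5618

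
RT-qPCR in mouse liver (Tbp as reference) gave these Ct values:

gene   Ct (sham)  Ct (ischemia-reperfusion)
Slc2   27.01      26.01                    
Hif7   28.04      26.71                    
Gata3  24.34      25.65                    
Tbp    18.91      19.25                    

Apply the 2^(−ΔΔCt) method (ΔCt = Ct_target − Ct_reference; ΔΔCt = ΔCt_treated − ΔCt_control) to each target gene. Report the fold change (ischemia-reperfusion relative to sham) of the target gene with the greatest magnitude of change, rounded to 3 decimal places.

Slc2: ΔΔCt = (26.01−19.25) − (27.01−18.91) = 6.76 − 8.10 = -1.34; fold change = 2^1.34 = 2.532
Hif7: ΔΔCt = (26.71−19.25) − (28.04−18.91) = 7.46 − 9.13 = -1.67; fold change = 2^1.67 = 3.182
Gata3: ΔΔCt = (25.65−19.25) − (24.34−18.91) = 6.40 − 5.43 = 0.97; fold change = 2^-0.97 = 0.511
Hif7 has the largest |ΔΔCt| = 1.67.

3.182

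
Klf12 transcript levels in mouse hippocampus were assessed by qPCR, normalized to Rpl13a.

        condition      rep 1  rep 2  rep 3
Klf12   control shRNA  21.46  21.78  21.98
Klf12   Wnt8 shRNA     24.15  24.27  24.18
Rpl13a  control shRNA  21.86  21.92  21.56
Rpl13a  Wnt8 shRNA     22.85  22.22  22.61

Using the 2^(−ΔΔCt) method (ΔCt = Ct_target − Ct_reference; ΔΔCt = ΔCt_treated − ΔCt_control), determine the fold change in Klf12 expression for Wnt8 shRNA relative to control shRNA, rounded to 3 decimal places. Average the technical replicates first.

Mean Ct: Klf12 control shRNA 21.740; Klf12 Wnt8 shRNA 24.200; Rpl13a control shRNA 21.780; Rpl13a Wnt8 shRNA 22.560
ΔCt(control shRNA) = 21.740 − 21.780 = -0.040
ΔCt(Wnt8 shRNA) = 24.200 − 22.560 = 1.640
ΔΔCt = 1.640 − (-0.040) = 1.680
Fold change = 2^(−1.680) = 0.3121

0.312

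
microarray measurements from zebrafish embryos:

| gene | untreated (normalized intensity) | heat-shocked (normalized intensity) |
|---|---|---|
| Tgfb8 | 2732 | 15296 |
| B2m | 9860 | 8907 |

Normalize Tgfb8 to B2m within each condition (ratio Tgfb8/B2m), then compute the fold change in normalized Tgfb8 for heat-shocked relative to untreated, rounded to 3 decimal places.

Tgfb8/B2m (untreated) = 2732 / 9860 = 0.27708
Tgfb8/B2m (heat-shocked) = 15296 / 8907 = 1.7173
Fold change = 1.7173 / 0.27708 = 6.1979

6.198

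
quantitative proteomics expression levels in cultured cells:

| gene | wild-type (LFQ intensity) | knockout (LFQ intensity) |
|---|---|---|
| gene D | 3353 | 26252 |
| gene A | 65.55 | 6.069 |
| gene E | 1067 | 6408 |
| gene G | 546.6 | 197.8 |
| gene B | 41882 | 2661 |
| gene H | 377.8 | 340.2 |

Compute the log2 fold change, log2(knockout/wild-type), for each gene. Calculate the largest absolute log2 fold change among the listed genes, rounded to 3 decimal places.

log2(26252/3353) = 2.969  (gene D)
log2(6.069/65.55) = -3.433  (gene A)
log2(6408/1067) = 2.586  (gene E)
log2(197.8/546.6) = -1.466  (gene G)
log2(2661/41882) = -3.976  (gene B)
log2(340.2/377.8) = -0.151  (gene H)
The largest magnitude belongs to gene B.

3.976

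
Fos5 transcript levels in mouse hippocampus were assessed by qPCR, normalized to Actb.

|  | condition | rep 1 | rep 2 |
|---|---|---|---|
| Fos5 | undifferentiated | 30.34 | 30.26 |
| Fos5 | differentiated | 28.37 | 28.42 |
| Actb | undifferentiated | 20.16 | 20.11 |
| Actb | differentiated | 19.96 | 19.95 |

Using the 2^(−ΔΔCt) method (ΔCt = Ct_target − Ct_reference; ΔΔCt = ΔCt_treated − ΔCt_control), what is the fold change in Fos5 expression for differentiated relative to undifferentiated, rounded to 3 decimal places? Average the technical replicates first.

Mean Ct: Fos5 undifferentiated 30.300; Fos5 differentiated 28.395; Actb undifferentiated 20.135; Actb differentiated 19.955
ΔCt(undifferentiated) = 30.300 − 20.135 = 10.165
ΔCt(differentiated) = 28.395 − 19.955 = 8.440
ΔΔCt = 8.440 − 10.165 = -1.725
Fold change = 2^(−(-1.725)) = 2^1.725 = 3.3058

3.306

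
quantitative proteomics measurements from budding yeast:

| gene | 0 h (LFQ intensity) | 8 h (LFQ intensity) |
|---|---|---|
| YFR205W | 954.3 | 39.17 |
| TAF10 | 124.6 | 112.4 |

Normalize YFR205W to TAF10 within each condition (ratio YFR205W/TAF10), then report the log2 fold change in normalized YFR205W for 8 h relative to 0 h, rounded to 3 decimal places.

-4.458

YFR205W/TAF10 (0 h) = 954.3 / 124.6 = 7.6589
YFR205W/TAF10 (8 h) = 39.17 / 112.4 = 0.34849
Fold change = 0.34849 / 7.6589 = 0.0455
log2(0.0455) = -4.4580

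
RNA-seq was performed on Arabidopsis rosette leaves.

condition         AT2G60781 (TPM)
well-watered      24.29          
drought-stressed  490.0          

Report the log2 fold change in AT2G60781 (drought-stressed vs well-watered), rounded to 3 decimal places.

4.334

Fold change = 490.0 / 24.29 = 20.1729
log2(20.1729) = 4.3343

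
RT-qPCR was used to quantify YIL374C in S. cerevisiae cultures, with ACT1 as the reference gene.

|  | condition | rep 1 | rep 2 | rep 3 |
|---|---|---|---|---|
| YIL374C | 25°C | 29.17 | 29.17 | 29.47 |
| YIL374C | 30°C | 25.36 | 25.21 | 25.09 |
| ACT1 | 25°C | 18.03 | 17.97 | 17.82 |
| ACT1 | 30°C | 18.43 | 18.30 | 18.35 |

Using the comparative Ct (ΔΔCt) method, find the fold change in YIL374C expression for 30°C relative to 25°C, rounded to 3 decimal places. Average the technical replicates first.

22.162

Mean Ct: YIL374C 25°C 29.270; YIL374C 30°C 25.220; ACT1 25°C 17.940; ACT1 30°C 18.360
ΔCt(25°C) = 29.270 − 17.940 = 11.330
ΔCt(30°C) = 25.220 − 18.360 = 6.860
ΔΔCt = 6.860 − 11.330 = -4.470
Fold change = 2^(−(-4.470)) = 2^4.470 = 22.1618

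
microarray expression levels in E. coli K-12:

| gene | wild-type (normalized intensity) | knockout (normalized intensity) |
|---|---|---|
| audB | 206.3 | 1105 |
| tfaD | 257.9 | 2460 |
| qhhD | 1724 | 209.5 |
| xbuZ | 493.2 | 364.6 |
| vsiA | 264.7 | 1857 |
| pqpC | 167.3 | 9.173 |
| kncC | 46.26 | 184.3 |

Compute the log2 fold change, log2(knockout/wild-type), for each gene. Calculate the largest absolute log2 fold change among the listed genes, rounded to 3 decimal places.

4.189

log2(1105/206.3) = 2.421  (audB)
log2(2460/257.9) = 3.254  (tfaD)
log2(209.5/1724) = -3.041  (qhhD)
log2(364.6/493.2) = -0.436  (xbuZ)
log2(1857/264.7) = 2.811  (vsiA)
log2(9.173/167.3) = -4.189  (pqpC)
log2(184.3/46.26) = 1.994  (kncC)
The largest magnitude belongs to pqpC.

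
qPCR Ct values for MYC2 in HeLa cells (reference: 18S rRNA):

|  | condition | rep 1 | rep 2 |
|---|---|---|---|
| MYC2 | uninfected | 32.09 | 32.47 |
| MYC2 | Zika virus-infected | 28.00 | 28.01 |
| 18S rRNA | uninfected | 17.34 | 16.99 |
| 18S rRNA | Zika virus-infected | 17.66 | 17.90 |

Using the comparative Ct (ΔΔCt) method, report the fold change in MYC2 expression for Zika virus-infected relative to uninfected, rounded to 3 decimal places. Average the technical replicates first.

Mean Ct: MYC2 uninfected 32.280; MYC2 Zika virus-infected 28.005; 18S rRNA uninfected 17.165; 18S rRNA Zika virus-infected 17.780
ΔCt(uninfected) = 32.280 − 17.165 = 15.115
ΔCt(Zika virus-infected) = 28.005 − 17.780 = 10.225
ΔΔCt = 10.225 − 15.115 = -4.890
Fold change = 2^(−(-4.890)) = 2^4.890 = 29.6508

29.651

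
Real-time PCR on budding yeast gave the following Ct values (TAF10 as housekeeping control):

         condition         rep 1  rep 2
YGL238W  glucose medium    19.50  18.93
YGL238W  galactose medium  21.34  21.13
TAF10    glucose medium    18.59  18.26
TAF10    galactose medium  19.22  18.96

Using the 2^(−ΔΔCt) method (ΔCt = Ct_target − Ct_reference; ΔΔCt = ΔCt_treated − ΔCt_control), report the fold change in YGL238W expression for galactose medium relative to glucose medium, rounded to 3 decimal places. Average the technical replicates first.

Mean Ct: YGL238W glucose medium 19.215; YGL238W galactose medium 21.235; TAF10 glucose medium 18.425; TAF10 galactose medium 19.090
ΔCt(glucose medium) = 19.215 − 18.425 = 0.790
ΔCt(galactose medium) = 21.235 − 19.090 = 2.145
ΔΔCt = 2.145 − 0.790 = 1.355
Fold change = 2^(−1.355) = 0.3909

0.391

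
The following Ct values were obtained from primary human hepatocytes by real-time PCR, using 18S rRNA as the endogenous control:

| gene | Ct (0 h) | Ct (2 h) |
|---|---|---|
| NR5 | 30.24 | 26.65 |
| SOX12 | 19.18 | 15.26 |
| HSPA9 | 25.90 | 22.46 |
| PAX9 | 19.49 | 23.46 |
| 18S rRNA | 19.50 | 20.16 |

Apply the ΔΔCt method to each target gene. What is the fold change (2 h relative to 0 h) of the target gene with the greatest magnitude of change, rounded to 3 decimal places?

NR5: ΔΔCt = (26.65−20.16) − (30.24−19.50) = 6.49 − 10.74 = -4.25; fold change = 2^4.25 = 19.027
SOX12: ΔΔCt = (15.26−20.16) − (19.18−19.50) = -4.90 − (-0.32) = -4.58; fold change = 2^4.58 = 23.918
HSPA9: ΔΔCt = (22.46−20.16) − (25.90−19.50) = 2.30 − 6.40 = -4.10; fold change = 2^4.10 = 17.148
PAX9: ΔΔCt = (23.46−20.16) − (19.49−19.50) = 3.30 − (-0.01) = 3.31; fold change = 2^-3.31 = 0.101
SOX12 has the largest |ΔΔCt| = 4.58.

23.918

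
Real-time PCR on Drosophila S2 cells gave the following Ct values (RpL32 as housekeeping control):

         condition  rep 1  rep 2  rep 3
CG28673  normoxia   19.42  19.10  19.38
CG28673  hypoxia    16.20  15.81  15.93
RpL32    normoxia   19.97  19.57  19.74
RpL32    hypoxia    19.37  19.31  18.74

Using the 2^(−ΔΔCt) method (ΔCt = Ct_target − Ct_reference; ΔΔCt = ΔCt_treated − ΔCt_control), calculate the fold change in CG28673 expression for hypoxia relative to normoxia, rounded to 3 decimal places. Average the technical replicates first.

Mean Ct: CG28673 normoxia 19.300; CG28673 hypoxia 15.980; RpL32 normoxia 19.760; RpL32 hypoxia 19.140
ΔCt(normoxia) = 19.300 − 19.760 = -0.460
ΔCt(hypoxia) = 15.980 − 19.140 = -3.160
ΔΔCt = -3.160 − (-0.460) = -2.700
Fold change = 2^(−(-2.700)) = 2^2.700 = 6.4980

6.498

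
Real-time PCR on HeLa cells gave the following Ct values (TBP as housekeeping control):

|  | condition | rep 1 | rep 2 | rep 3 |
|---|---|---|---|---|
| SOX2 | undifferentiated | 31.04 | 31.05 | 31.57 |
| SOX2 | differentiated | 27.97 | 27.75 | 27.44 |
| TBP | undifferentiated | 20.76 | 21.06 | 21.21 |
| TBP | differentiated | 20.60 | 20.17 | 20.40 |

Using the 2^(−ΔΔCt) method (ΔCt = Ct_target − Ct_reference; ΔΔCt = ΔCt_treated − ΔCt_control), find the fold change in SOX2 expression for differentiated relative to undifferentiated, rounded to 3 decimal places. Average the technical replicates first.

7.362

Mean Ct: SOX2 undifferentiated 31.220; SOX2 differentiated 27.720; TBP undifferentiated 21.010; TBP differentiated 20.390
ΔCt(undifferentiated) = 31.220 − 21.010 = 10.210
ΔCt(differentiated) = 27.720 − 20.390 = 7.330
ΔΔCt = 7.330 − 10.210 = -2.880
Fold change = 2^(−(-2.880)) = 2^2.880 = 7.3615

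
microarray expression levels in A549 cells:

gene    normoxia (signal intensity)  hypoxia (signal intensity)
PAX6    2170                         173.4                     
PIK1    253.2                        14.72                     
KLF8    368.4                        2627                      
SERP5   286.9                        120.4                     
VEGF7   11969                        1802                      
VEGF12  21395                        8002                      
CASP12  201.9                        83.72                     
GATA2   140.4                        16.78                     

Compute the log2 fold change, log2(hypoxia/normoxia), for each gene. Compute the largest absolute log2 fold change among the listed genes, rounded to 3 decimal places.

4.104

log2(173.4/2170) = -3.646  (PAX6)
log2(14.72/253.2) = -4.104  (PIK1)
log2(2627/368.4) = 2.834  (KLF8)
log2(120.4/286.9) = -1.253  (SERP5)
log2(1802/11969) = -2.732  (VEGF7)
log2(8002/21395) = -1.419  (VEGF12)
log2(83.72/201.9) = -1.270  (CASP12)
log2(16.78/140.4) = -3.065  (GATA2)
The largest magnitude belongs to PIK1.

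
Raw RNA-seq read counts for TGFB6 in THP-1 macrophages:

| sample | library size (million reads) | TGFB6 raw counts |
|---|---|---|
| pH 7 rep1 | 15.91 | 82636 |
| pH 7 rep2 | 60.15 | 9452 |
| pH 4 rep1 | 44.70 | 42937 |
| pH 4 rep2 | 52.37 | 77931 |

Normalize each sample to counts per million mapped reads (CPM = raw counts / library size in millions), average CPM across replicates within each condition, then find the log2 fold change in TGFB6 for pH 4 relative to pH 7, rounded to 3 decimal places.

-1.128

CPM(pH 7 rep1) = 82636 / 15.91 = 5193.9661
CPM(pH 7 rep2) = 9452 / 60.15 = 157.1405
CPM(pH 4 rep1) = 42937 / 44.70 = 960.5593
CPM(pH 4 rep2) = 77931 / 52.37 = 1488.0848
mean CPM(pH 7) = 2675.5533; mean CPM(pH 4) = 1224.3220
Fold change = 1224.3220 / 2675.5533 = 0.45760
log2(0.45760) = -1.1279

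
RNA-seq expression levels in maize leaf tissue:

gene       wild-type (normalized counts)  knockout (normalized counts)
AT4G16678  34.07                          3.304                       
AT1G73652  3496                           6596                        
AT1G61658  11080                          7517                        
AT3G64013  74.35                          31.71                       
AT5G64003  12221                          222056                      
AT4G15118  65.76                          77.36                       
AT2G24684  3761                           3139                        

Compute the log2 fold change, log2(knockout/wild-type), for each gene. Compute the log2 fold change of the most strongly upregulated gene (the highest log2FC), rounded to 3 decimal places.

log2(3.304/34.07) = -3.366  (AT4G16678)
log2(6596/3496) = 0.916  (AT1G73652)
log2(7517/11080) = -0.560  (AT1G61658)
log2(31.71/74.35) = -1.229  (AT3G64013)
log2(222056/12221) = 4.183  (AT5G64003)
log2(77.36/65.76) = 0.234  (AT4G15118)
log2(3139/3761) = -0.261  (AT2G24684)
AT5G64003 is most strongly upregulated.

4.183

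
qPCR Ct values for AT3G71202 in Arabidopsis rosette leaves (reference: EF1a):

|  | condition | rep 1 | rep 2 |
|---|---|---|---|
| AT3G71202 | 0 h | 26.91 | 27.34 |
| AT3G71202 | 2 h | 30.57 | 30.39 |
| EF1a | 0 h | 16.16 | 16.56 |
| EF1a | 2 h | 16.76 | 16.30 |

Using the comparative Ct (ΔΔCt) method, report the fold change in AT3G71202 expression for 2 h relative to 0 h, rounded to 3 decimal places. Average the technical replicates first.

Mean Ct: AT3G71202 0 h 27.125; AT3G71202 2 h 30.480; EF1a 0 h 16.360; EF1a 2 h 16.530
ΔCt(0 h) = 27.125 − 16.360 = 10.765
ΔCt(2 h) = 30.480 − 16.530 = 13.950
ΔΔCt = 13.950 − 10.765 = 3.185
Fold change = 2^(−3.185) = 0.1100

0.110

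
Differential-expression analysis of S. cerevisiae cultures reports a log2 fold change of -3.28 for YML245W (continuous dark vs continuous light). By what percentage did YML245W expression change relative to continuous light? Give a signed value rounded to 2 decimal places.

-89.71%

Fold change = 2^(-3.28) = 0.1029
Percent change = (FC − 1) × 100% = (0.1029 − 1) × 100 = -89.71%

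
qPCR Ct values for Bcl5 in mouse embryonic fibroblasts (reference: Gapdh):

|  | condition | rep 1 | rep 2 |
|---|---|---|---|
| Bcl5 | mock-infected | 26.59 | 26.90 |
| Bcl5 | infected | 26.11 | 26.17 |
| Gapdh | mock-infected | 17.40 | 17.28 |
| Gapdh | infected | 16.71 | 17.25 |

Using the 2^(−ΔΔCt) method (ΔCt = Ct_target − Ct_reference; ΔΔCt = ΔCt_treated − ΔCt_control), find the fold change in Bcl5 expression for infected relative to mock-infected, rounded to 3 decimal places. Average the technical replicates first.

Mean Ct: Bcl5 mock-infected 26.745; Bcl5 infected 26.140; Gapdh mock-infected 17.340; Gapdh infected 16.980
ΔCt(mock-infected) = 26.745 − 17.340 = 9.405
ΔCt(infected) = 26.140 − 16.980 = 9.160
ΔΔCt = 9.160 − 9.405 = -0.245
Fold change = 2^(−(-0.245)) = 2^0.245 = 1.1851

1.185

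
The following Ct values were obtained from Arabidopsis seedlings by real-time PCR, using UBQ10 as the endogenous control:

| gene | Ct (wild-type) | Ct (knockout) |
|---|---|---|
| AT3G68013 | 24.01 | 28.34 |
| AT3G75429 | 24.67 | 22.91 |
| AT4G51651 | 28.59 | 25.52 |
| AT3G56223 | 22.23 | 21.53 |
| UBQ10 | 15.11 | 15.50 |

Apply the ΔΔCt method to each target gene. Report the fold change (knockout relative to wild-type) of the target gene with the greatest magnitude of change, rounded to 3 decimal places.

0.065

AT3G68013: ΔΔCt = (28.34−15.50) − (24.01−15.11) = 12.84 − 8.90 = 3.94; fold change = 2^-3.94 = 0.065
AT3G75429: ΔΔCt = (22.91−15.50) − (24.67−15.11) = 7.41 − 9.56 = -2.15; fold change = 2^2.15 = 4.438
AT4G51651: ΔΔCt = (25.52−15.50) − (28.59−15.11) = 10.02 − 13.48 = -3.46; fold change = 2^3.46 = 11.004
AT3G56223: ΔΔCt = (21.53−15.50) − (22.23−15.11) = 6.03 − 7.12 = -1.09; fold change = 2^1.09 = 2.129
AT3G68013 has the largest |ΔΔCt| = 3.94.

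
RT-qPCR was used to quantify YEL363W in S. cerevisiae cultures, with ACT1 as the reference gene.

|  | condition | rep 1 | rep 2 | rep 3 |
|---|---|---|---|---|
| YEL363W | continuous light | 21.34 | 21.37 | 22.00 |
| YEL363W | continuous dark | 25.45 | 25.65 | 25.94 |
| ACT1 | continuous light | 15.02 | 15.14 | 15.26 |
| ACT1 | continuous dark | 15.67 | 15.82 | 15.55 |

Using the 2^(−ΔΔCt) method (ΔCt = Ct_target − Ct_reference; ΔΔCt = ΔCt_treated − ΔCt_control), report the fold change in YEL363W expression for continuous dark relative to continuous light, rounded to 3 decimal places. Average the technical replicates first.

0.084

Mean Ct: YEL363W continuous light 21.570; YEL363W continuous dark 25.680; ACT1 continuous light 15.140; ACT1 continuous dark 15.680
ΔCt(continuous light) = 21.570 − 15.140 = 6.430
ΔCt(continuous dark) = 25.680 − 15.680 = 10.000
ΔΔCt = 10.000 − 6.430 = 3.570
Fold change = 2^(−3.570) = 0.0842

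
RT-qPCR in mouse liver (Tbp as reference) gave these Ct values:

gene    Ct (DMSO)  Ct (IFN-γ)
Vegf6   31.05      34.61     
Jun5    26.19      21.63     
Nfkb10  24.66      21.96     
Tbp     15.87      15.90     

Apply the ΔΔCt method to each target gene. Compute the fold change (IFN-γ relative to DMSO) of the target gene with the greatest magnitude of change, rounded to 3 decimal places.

24.084

Vegf6: ΔΔCt = (34.61−15.90) − (31.05−15.87) = 18.71 − 15.18 = 3.53; fold change = 2^-3.53 = 0.087
Jun5: ΔΔCt = (21.63−15.90) − (26.19−15.87) = 5.73 − 10.32 = -4.59; fold change = 2^4.59 = 24.084
Nfkb10: ΔΔCt = (21.96−15.90) − (24.66−15.87) = 6.06 − 8.79 = -2.73; fold change = 2^2.73 = 6.635
Jun5 has the largest |ΔΔCt| = 4.59.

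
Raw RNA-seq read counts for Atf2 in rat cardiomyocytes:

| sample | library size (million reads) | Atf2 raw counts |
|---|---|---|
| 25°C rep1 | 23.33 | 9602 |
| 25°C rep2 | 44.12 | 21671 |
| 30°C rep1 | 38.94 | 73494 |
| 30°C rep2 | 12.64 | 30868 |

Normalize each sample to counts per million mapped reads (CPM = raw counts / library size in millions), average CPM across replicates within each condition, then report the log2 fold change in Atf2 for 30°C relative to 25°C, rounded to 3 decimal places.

CPM(25°C rep1) = 9602 / 23.33 = 411.5731
CPM(25°C rep2) = 21671 / 44.12 = 491.1831
CPM(30°C rep1) = 73494 / 38.94 = 1887.3652
CPM(30°C rep2) = 30868 / 12.64 = 2442.0886
mean CPM(25°C) = 451.3781; mean CPM(30°C) = 2164.7269
Fold change = 2164.7269 / 451.3781 = 4.79582
log2(4.79582) = 2.2618

2.262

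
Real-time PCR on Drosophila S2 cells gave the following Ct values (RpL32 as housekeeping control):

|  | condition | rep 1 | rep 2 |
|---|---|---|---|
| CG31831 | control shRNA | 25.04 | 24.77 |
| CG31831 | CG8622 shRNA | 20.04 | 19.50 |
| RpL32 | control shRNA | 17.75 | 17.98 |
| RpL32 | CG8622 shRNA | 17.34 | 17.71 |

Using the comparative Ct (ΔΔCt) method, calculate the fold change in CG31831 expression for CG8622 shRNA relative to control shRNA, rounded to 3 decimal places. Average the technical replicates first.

27.761

Mean Ct: CG31831 control shRNA 24.905; CG31831 CG8622 shRNA 19.770; RpL32 control shRNA 17.865; RpL32 CG8622 shRNA 17.525
ΔCt(control shRNA) = 24.905 − 17.865 = 7.040
ΔCt(CG8622 shRNA) = 19.770 − 17.525 = 2.245
ΔΔCt = 2.245 − 7.040 = -4.795
Fold change = 2^(−(-4.795)) = 2^4.795 = 27.7612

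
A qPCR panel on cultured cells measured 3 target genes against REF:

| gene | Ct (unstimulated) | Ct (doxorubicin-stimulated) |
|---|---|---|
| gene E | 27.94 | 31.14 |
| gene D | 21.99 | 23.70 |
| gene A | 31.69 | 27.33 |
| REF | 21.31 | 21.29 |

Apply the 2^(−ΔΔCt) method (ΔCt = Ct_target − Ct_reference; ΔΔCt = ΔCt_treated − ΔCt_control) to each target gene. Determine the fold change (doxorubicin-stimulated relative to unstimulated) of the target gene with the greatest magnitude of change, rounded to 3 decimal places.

gene E: ΔΔCt = (31.14−21.29) − (27.94−21.31) = 9.85 − 6.63 = 3.22; fold change = 2^-3.22 = 0.107
gene D: ΔΔCt = (23.70−21.29) − (21.99−21.31) = 2.41 − 0.68 = 1.73; fold change = 2^-1.73 = 0.301
gene A: ΔΔCt = (27.33−21.29) − (31.69−21.31) = 6.04 − 10.38 = -4.34; fold change = 2^4.34 = 20.252
gene A has the largest |ΔΔCt| = 4.34.

20.252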